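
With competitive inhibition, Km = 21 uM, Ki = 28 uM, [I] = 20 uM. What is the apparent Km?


Km_app = Km * (1 + [I]/Ki)
Km_app = 21 * (1 + 20/28)
Km_app = 36.0 uM

36.0 uM


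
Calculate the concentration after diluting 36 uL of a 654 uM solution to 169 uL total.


C2 = C1 * V1 / V2
C2 = 654 * 36 / 169
C2 = 139.3136 uM

139.3136 uM


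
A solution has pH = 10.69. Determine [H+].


[H+] = 10^(-pH)
[H+] = 10^(-10.69)
[H+] = 2.042e-11 M

2.042e-11 M


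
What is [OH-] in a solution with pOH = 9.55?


[OH-] = 10^(-pOH)
[OH-] = 10^(-9.55)
[OH-] = 2.818e-10 M

2.818e-10 M


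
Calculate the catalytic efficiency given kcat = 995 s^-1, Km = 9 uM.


Catalytic efficiency = kcat / Km
= 995 / 9
= 110.5556 uM^-1*s^-1

110.5556 uM^-1*s^-1


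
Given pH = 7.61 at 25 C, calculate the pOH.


pOH = 14 - pH
pOH = 14 - 7.61
pOH = 6.39

6.39


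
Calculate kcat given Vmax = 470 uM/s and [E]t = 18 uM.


kcat = Vmax / [E]t
kcat = 470 / 18
kcat = 26.1111 s^-1

26.1111 s^-1


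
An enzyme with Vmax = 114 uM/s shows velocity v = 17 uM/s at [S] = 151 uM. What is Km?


Km = [S] * (Vmax - v) / v
Km = 151 * (114 - 17) / 17
Km = 861.5882 uM

861.5882 uM


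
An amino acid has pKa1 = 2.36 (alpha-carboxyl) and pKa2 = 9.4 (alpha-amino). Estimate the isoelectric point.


pI = (pKa1 + pKa2) / 2
pI = (2.36 + 9.4) / 2
pI = 5.88

5.88


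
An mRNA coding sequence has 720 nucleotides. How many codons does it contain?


codons = nucleotides / 3
codons = 720 / 3 = 240

240


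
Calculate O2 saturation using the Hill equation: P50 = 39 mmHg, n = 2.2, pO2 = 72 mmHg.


Y = pO2^n / (P50^n + pO2^n)
Y = 72^2.2 / (39^2.2 + 72^2.2)
Y = 79.39%

79.39%


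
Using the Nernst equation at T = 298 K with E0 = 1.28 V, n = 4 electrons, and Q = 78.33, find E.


E = E0 - (RT/nF) * ln(Q)
E = 1.28 - (8.314 * 298 / (4 * 96485)) * ln(78.33)
E = 1.252 V

1.252 V


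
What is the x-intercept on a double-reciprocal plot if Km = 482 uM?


x-intercept = -1/Km
= -1/482
= -0.0021 1/uM

-0.0021 1/uM


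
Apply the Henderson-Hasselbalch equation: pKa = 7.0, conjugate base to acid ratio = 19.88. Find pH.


pH = pKa + log10([A-]/[HA])
pH = 7.0 + log10(19.88)
pH = 8.2984

8.2984


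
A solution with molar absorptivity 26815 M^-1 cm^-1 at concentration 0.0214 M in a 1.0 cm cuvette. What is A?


A = epsilon * c * l
A = 26815 * 0.0214 * 1.0
A = 573.841

573.841


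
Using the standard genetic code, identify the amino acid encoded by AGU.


Standard genetic code lookup.
Codon AGU -> Ser

Ser


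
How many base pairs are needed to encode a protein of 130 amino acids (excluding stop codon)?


Each amino acid = 1 codon = 3 bp
bp = 130 * 3 = 390 bp

390 bp


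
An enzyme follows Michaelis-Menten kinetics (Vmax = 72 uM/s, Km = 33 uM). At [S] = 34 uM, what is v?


v = Vmax * [S] / (Km + [S])
v = 72 * 34 / (33 + 34)
v = 36.5373 uM/s

36.5373 uM/s


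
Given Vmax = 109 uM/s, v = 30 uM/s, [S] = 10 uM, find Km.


Km = [S] * (Vmax - v) / v
Km = 10 * (109 - 30) / 30
Km = 26.3333 uM

26.3333 uM


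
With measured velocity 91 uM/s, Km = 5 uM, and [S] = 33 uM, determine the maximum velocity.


Vmax = v * (Km + [S]) / [S]
Vmax = 91 * (5 + 33) / 33
Vmax = 104.7879 uM/s

104.7879 uM/s


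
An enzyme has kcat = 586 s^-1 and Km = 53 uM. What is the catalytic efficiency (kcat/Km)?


Catalytic efficiency = kcat / Km
= 586 / 53
= 11.0566 uM^-1*s^-1

11.0566 uM^-1*s^-1


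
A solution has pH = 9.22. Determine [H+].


[H+] = 10^(-pH)
[H+] = 10^(-9.22)
[H+] = 6.026e-10 M

6.026e-10 M


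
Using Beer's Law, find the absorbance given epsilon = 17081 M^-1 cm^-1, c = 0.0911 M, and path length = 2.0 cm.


A = epsilon * c * l
A = 17081 * 0.0911 * 2.0
A = 3112.1582

3112.1582


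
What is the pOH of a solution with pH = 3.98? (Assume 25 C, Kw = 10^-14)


pOH = 14 - pH
pOH = 14 - 3.98
pOH = 10.02

10.02


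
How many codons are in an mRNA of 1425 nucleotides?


codons = nucleotides / 3
codons = 1425 / 3 = 475

475


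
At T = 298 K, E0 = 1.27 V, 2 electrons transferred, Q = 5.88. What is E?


E = E0 - (RT/nF) * ln(Q)
E = 1.27 - (8.314 * 298 / (2 * 96485)) * ln(5.88)
E = 1.2473 V

1.2473 V


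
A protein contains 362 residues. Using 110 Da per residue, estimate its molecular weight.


MW = n_residues * 110 Da
MW = 362 * 110
MW = 39820 Da

39820 Da


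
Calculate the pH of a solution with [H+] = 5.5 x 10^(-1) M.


pH = -log10([H+])
pH = -log10(5.5 x 10^(-1))
pH = 0.2596

0.2596


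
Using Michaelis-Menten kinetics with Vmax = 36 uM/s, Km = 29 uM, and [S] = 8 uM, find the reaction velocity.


v = Vmax * [S] / (Km + [S])
v = 36 * 8 / (29 + 8)
v = 7.7838 uM/s

7.7838 uM/s


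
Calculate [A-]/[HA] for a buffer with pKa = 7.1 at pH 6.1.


[A-]/[HA] = 10^(pH - pKa)
= 10^(6.1 - 7.1)
= 0.1

0.1


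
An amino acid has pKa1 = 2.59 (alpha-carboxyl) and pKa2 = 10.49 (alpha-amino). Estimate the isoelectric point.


pI = (pKa1 + pKa2) / 2
pI = (2.59 + 10.49) / 2
pI = 6.54

6.54


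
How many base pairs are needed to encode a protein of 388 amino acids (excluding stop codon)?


Each amino acid = 1 codon = 3 bp
bp = 388 * 3 = 1164 bp

1164 bp


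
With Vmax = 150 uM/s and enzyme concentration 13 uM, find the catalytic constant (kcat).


kcat = Vmax / [E]t
kcat = 150 / 13
kcat = 11.5385 s^-1

11.5385 s^-1


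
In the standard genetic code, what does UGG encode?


Standard genetic code lookup.
Codon UGG -> Trp

Trp


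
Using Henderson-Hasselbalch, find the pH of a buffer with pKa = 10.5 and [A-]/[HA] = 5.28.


pH = pKa + log10([A-]/[HA])
pH = 10.5 + log10(5.28)
pH = 11.2226

11.2226


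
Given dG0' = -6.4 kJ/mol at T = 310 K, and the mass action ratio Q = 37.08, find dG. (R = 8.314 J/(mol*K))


dG = dG0' + RT * ln(Q) / 1000
dG = -6.4 + 8.314 * 310 * ln(37.08) / 1000
dG = 2.9121 kJ/mol

2.9121 kJ/mol


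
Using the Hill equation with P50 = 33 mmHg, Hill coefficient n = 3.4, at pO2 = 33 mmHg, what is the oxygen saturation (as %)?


Y = pO2^n / (P50^n + pO2^n)
Y = 33^3.4 / (33^3.4 + 33^3.4)
Y = 50.0%

50.0%


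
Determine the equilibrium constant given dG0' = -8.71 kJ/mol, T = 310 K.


Keq = exp(-dG0 * 1000 / (R * T))
Keq = exp(-(-8.71) * 1000 / (8.314 * 310))
Keq = 29.3547

29.3547


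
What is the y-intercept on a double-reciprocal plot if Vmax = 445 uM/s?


y-intercept = 1/Vmax
= 1/445
= 0.0022 s/uM

0.0022 s/uM


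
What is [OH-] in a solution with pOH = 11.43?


[OH-] = 10^(-pOH)
[OH-] = 10^(-11.43)
[OH-] = 3.715e-12 M

3.715e-12 M


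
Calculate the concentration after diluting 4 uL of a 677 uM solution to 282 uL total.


C2 = C1 * V1 / V2
C2 = 677 * 4 / 282
C2 = 9.6028 uM

9.6028 uM


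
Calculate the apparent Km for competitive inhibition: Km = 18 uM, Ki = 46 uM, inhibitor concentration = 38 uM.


Km_app = Km * (1 + [I]/Ki)
Km_app = 18 * (1 + 38/46)
Km_app = 32.8696 uM

32.8696 uM


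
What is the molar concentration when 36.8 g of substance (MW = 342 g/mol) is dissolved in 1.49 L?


C = (mass / MW) / volume
C = (36.8 / 342) / 1.49
C = 0.0722 M

0.0722 M


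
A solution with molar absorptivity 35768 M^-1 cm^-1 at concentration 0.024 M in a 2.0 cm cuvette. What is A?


A = epsilon * c * l
A = 35768 * 0.024 * 2.0
A = 1716.864

1716.864


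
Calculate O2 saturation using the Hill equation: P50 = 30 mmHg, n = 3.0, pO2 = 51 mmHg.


Y = pO2^n / (P50^n + pO2^n)
Y = 51^3.0 / (30^3.0 + 51^3.0)
Y = 83.09%

83.09%


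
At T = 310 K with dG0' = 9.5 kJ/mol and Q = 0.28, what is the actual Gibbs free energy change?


dG = dG0' + RT * ln(Q) / 1000
dG = 9.5 + 8.314 * 310 * ln(0.28) / 1000
dG = 6.2191 kJ/mol

6.2191 kJ/mol


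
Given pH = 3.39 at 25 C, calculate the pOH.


pOH = 14 - pH
pOH = 14 - 3.39
pOH = 10.61

10.61


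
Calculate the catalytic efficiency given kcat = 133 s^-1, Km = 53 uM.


Catalytic efficiency = kcat / Km
= 133 / 53
= 2.5094 uM^-1*s^-1

2.5094 uM^-1*s^-1


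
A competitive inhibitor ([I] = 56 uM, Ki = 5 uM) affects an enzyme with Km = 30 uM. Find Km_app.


Km_app = Km * (1 + [I]/Ki)
Km_app = 30 * (1 + 56/5)
Km_app = 366.0 uM

366.0 uM


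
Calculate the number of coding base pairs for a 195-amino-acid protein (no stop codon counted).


Each amino acid = 1 codon = 3 bp
bp = 195 * 3 = 585 bp

585 bp


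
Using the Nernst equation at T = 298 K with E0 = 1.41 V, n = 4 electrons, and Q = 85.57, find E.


E = E0 - (RT/nF) * ln(Q)
E = 1.41 - (8.314 * 298 / (4 * 96485)) * ln(85.57)
E = 1.3814 V

1.3814 V


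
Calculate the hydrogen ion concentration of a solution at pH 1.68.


[H+] = 10^(-pH)
[H+] = 10^(-1.68)
[H+] = 0.0209 M

0.0209 M


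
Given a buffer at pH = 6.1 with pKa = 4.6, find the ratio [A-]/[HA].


[A-]/[HA] = 10^(pH - pKa)
= 10^(6.1 - 4.6)
= 31.6228

31.6228


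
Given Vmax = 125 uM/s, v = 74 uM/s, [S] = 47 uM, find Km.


Km = [S] * (Vmax - v) / v
Km = 47 * (125 - 74) / 74
Km = 32.3919 uM

32.3919 uM


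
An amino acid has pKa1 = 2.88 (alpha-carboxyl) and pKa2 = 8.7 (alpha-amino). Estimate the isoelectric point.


pI = (pKa1 + pKa2) / 2
pI = (2.88 + 8.7) / 2
pI = 5.79

5.79


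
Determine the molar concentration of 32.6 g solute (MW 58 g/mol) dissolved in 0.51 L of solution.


C = (mass / MW) / volume
C = (32.6 / 58) / 0.51
C = 1.1021 M

1.1021 M


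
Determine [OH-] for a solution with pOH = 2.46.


[OH-] = 10^(-pOH)
[OH-] = 10^(-2.46)
[OH-] = 0.0035 M

0.0035 M


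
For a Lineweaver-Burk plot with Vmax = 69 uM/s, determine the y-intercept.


y-intercept = 1/Vmax
= 1/69
= 0.0145 s/uM

0.0145 s/uM


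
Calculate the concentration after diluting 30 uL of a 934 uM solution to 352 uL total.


C2 = C1 * V1 / V2
C2 = 934 * 30 / 352
C2 = 79.6023 uM

79.6023 uM


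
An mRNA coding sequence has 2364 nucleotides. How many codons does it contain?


codons = nucleotides / 3
codons = 2364 / 3 = 788

788


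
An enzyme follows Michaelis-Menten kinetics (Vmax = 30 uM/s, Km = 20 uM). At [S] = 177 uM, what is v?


v = Vmax * [S] / (Km + [S])
v = 30 * 177 / (20 + 177)
v = 26.9543 uM/s

26.9543 uM/s


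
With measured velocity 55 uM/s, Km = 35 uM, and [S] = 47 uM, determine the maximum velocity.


Vmax = v * (Km + [S]) / [S]
Vmax = 55 * (35 + 47) / 47
Vmax = 95.9574 uM/s

95.9574 uM/s


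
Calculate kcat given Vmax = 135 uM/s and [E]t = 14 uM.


kcat = Vmax / [E]t
kcat = 135 / 14
kcat = 9.6429 s^-1

9.6429 s^-1


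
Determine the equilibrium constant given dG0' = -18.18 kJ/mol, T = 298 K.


Keq = exp(-dG0 * 1000 / (R * T))
Keq = exp(-(-18.18) * 1000 / (8.314 * 298))
Keq = 1537.3711

1537.3711


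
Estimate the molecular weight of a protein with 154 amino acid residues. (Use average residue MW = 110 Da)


MW = n_residues * 110 Da
MW = 154 * 110
MW = 16940 Da

16940 Da


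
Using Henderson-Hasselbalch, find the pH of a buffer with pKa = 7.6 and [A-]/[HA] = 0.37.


pH = pKa + log10([A-]/[HA])
pH = 7.6 + log10(0.37)
pH = 7.1682

7.1682


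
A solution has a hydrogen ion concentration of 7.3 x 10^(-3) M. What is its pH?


pH = -log10([H+])
pH = -log10(7.3 x 10^(-3))
pH = 2.1367

2.1367


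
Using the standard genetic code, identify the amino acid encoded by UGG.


Standard genetic code lookup.
Codon UGG -> Trp

Trp


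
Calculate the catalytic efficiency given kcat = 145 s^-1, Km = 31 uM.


Catalytic efficiency = kcat / Km
= 145 / 31
= 4.6774 uM^-1*s^-1

4.6774 uM^-1*s^-1


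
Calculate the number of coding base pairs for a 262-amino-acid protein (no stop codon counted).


Each amino acid = 1 codon = 3 bp
bp = 262 * 3 = 786 bp

786 bp


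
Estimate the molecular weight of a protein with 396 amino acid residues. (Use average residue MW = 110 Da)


MW = n_residues * 110 Da
MW = 396 * 110
MW = 43560 Da

43560 Da


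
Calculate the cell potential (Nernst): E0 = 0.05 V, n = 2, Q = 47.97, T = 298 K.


E = E0 - (RT/nF) * ln(Q)
E = 0.05 - (8.314 * 298 / (2 * 96485)) * ln(47.97)
E = 3.051e-04 V

3.051e-04 V


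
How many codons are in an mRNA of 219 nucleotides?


codons = nucleotides / 3
codons = 219 / 3 = 73

73


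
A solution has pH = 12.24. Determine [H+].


[H+] = 10^(-pH)
[H+] = 10^(-12.24)
[H+] = 5.754e-13 M

5.754e-13 M


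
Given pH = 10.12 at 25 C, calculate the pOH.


pOH = 14 - pH
pOH = 14 - 10.12
pOH = 3.88

3.88


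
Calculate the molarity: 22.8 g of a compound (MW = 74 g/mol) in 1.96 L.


C = (mass / MW) / volume
C = (22.8 / 74) / 1.96
C = 0.1572 M

0.1572 M


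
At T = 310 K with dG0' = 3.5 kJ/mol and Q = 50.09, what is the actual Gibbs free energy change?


dG = dG0' + RT * ln(Q) / 1000
dG = 3.5 + 8.314 * 310 * ln(50.09) / 1000
dG = 13.5872 kJ/mol

13.5872 kJ/mol


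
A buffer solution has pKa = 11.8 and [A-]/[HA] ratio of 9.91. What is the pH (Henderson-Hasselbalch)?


pH = pKa + log10([A-]/[HA])
pH = 11.8 + log10(9.91)
pH = 12.7961

12.7961


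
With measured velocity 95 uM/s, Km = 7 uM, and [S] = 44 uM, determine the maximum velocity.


Vmax = v * (Km + [S]) / [S]
Vmax = 95 * (7 + 44) / 44
Vmax = 110.1136 uM/s

110.1136 uM/s


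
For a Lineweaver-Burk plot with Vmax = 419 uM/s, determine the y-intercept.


y-intercept = 1/Vmax
= 1/419
= 0.0024 s/uM

0.0024 s/uM


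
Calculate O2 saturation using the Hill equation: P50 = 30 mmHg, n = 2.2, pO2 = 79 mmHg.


Y = pO2^n / (P50^n + pO2^n)
Y = 79^2.2 / (30^2.2 + 79^2.2)
Y = 89.38%

89.38%


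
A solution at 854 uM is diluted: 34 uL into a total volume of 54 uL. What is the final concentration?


C2 = C1 * V1 / V2
C2 = 854 * 34 / 54
C2 = 537.7037 uM

537.7037 uM


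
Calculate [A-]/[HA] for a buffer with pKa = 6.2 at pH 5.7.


[A-]/[HA] = 10^(pH - pKa)
= 10^(5.7 - 6.2)
= 0.3162

0.3162


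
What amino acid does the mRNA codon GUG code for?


Standard genetic code lookup.
Codon GUG -> Val

Val


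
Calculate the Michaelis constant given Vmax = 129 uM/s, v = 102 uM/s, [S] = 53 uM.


Km = [S] * (Vmax - v) / v
Km = 53 * (129 - 102) / 102
Km = 14.0294 uM

14.0294 uM


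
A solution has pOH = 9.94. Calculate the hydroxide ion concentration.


[OH-] = 10^(-pOH)
[OH-] = 10^(-9.94)
[OH-] = 1.148e-10 M

1.148e-10 M


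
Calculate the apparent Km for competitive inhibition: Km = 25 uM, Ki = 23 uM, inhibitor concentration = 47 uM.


Km_app = Km * (1 + [I]/Ki)
Km_app = 25 * (1 + 47/23)
Km_app = 76.087 uM

76.087 uM


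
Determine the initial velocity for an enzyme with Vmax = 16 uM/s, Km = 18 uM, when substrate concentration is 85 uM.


v = Vmax * [S] / (Km + [S])
v = 16 * 85 / (18 + 85)
v = 13.2039 uM/s

13.2039 uM/s


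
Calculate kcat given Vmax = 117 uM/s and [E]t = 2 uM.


kcat = Vmax / [E]t
kcat = 117 / 2
kcat = 58.5 s^-1

58.5 s^-1


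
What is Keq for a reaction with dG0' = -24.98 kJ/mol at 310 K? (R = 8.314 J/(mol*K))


Keq = exp(-dG0 * 1000 / (R * T))
Keq = exp(-(-24.98) * 1000 / (8.314 * 310))
Keq = 16190.2298

16190.2298


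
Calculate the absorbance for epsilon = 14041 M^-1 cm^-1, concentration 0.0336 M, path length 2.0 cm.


A = epsilon * c * l
A = 14041 * 0.0336 * 2.0
A = 943.5552

943.5552


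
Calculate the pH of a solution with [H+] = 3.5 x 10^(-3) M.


pH = -log10([H+])
pH = -log10(3.5 x 10^(-3))
pH = 2.4559

2.4559


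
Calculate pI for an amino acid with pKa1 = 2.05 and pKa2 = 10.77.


pI = (pKa1 + pKa2) / 2
pI = (2.05 + 10.77) / 2
pI = 6.41

6.41


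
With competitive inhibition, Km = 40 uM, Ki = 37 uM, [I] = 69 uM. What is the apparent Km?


Km_app = Km * (1 + [I]/Ki)
Km_app = 40 * (1 + 69/37)
Km_app = 114.5946 uM

114.5946 uM


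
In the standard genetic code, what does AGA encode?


Standard genetic code lookup.
Codon AGA -> Arg

Arg


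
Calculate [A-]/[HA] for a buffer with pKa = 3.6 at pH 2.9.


[A-]/[HA] = 10^(pH - pKa)
= 10^(2.9 - 3.6)
= 0.1995

0.1995


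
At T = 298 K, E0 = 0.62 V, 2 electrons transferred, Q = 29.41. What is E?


E = E0 - (RT/nF) * ln(Q)
E = 0.62 - (8.314 * 298 / (2 * 96485)) * ln(29.41)
E = 0.5766 V

0.5766 V


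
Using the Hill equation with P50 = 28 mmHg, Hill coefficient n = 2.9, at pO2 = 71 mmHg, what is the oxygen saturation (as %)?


Y = pO2^n / (P50^n + pO2^n)
Y = 71^2.9 / (28^2.9 + 71^2.9)
Y = 93.69%

93.69%


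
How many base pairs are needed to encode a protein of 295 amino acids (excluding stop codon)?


Each amino acid = 1 codon = 3 bp
bp = 295 * 3 = 885 bp

885 bp


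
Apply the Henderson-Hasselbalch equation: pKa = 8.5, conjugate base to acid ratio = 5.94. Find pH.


pH = pKa + log10([A-]/[HA])
pH = 8.5 + log10(5.94)
pH = 9.2738

9.2738


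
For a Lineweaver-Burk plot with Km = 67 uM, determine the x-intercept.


x-intercept = -1/Km
= -1/67
= -0.0149 1/uM

-0.0149 1/uM


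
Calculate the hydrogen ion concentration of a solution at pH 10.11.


[H+] = 10^(-pH)
[H+] = 10^(-10.11)
[H+] = 7.762e-11 M

7.762e-11 M


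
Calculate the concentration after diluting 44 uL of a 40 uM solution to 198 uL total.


C2 = C1 * V1 / V2
C2 = 40 * 44 / 198
C2 = 8.8889 uM

8.8889 uM


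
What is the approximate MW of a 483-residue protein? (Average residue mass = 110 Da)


MW = n_residues * 110 Da
MW = 483 * 110
MW = 53130 Da

53130 Da


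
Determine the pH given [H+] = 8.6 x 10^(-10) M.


pH = -log10([H+])
pH = -log10(8.6 x 10^(-10))
pH = 9.0655

9.0655


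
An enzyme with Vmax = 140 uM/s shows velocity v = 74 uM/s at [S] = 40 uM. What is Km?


Km = [S] * (Vmax - v) / v
Km = 40 * (140 - 74) / 74
Km = 35.6757 uM

35.6757 uM


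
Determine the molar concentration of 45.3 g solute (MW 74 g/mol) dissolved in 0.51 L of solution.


C = (mass / MW) / volume
C = (45.3 / 74) / 0.51
C = 1.2003 M

1.2003 M


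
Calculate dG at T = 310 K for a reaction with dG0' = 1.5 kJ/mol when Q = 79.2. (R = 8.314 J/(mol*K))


dG = dG0' + RT * ln(Q) / 1000
dG = 1.5 + 8.314 * 310 * ln(79.2) / 1000
dG = 12.7681 kJ/mol

12.7681 kJ/mol


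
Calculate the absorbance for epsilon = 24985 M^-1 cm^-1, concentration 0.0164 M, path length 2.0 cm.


A = epsilon * c * l
A = 24985 * 0.0164 * 2.0
A = 819.508

819.508


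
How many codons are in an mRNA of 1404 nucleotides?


codons = nucleotides / 3
codons = 1404 / 3 = 468

468


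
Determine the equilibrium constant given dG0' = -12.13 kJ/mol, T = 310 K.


Keq = exp(-dG0 * 1000 / (R * T))
Keq = exp(-(-12.13) * 1000 / (8.314 * 310))
Keq = 110.6534

110.6534


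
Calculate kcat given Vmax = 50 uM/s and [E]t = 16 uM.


kcat = Vmax / [E]t
kcat = 50 / 16
kcat = 3.125 s^-1

3.125 s^-1


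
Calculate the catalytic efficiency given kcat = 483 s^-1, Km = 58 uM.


Catalytic efficiency = kcat / Km
= 483 / 58
= 8.3276 uM^-1*s^-1

8.3276 uM^-1*s^-1


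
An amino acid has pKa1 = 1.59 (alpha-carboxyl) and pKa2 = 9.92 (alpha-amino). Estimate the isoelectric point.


pI = (pKa1 + pKa2) / 2
pI = (1.59 + 9.92) / 2
pI = 5.755

5.755


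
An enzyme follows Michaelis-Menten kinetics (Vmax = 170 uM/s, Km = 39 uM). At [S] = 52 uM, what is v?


v = Vmax * [S] / (Km + [S])
v = 170 * 52 / (39 + 52)
v = 97.1429 uM/s

97.1429 uM/s


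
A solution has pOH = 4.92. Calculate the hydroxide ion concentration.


[OH-] = 10^(-pOH)
[OH-] = 10^(-4.92)
[OH-] = 1.202e-05 M

1.202e-05 M


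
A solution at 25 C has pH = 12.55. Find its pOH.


pOH = 14 - pH
pOH = 14 - 12.55
pOH = 1.45

1.45


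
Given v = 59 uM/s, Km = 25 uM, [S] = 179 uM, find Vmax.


Vmax = v * (Km + [S]) / [S]
Vmax = 59 * (25 + 179) / 179
Vmax = 67.2402 uM/s

67.2402 uM/s


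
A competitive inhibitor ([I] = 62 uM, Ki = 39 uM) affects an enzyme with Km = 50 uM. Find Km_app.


Km_app = Km * (1 + [I]/Ki)
Km_app = 50 * (1 + 62/39)
Km_app = 129.4872 uM

129.4872 uM


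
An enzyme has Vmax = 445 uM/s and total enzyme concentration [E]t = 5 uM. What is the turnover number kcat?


kcat = Vmax / [E]t
kcat = 445 / 5
kcat = 89.0 s^-1

89.0 s^-1


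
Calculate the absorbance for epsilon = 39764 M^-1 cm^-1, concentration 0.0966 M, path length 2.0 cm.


A = epsilon * c * l
A = 39764 * 0.0966 * 2.0
A = 7682.4048

7682.4048


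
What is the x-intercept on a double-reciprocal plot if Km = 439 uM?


x-intercept = -1/Km
= -1/439
= -0.0023 1/uM

-0.0023 1/uM


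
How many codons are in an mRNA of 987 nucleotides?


codons = nucleotides / 3
codons = 987 / 3 = 329

329


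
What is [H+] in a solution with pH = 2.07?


[H+] = 10^(-pH)
[H+] = 10^(-2.07)
[H+] = 0.0085 M

0.0085 M


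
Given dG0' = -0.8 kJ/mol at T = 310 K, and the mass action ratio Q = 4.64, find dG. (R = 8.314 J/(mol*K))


dG = dG0' + RT * ln(Q) / 1000
dG = -0.8 + 8.314 * 310 * ln(4.64) / 1000
dG = 3.1555 kJ/mol

3.1555 kJ/mol


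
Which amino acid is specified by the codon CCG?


Standard genetic code lookup.
Codon CCG -> Pro

Pro


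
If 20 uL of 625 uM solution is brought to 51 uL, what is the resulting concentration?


C2 = C1 * V1 / V2
C2 = 625 * 20 / 51
C2 = 245.098 uM

245.098 uM


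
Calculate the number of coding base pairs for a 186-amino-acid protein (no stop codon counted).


Each amino acid = 1 codon = 3 bp
bp = 186 * 3 = 558 bp

558 bp


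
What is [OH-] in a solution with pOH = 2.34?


[OH-] = 10^(-pOH)
[OH-] = 10^(-2.34)
[OH-] = 0.0046 M

0.0046 M


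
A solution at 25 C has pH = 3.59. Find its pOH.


pOH = 14 - pH
pOH = 14 - 3.59
pOH = 10.41

10.41


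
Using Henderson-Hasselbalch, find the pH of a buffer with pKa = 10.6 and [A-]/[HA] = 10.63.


pH = pKa + log10([A-]/[HA])
pH = 10.6 + log10(10.63)
pH = 11.6265

11.6265


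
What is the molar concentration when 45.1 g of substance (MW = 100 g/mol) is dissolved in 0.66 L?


C = (mass / MW) / volume
C = (45.1 / 100) / 0.66
C = 0.6833 M

0.6833 M


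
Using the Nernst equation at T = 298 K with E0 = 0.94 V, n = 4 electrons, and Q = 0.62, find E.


E = E0 - (RT/nF) * ln(Q)
E = 0.94 - (8.314 * 298 / (4 * 96485)) * ln(0.62)
E = 0.9431 V

0.9431 V


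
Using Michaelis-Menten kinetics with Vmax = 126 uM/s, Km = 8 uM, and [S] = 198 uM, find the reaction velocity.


v = Vmax * [S] / (Km + [S])
v = 126 * 198 / (8 + 198)
v = 121.1068 uM/s

121.1068 uM/s


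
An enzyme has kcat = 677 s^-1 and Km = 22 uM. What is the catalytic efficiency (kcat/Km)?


Catalytic efficiency = kcat / Km
= 677 / 22
= 30.7727 uM^-1*s^-1

30.7727 uM^-1*s^-1


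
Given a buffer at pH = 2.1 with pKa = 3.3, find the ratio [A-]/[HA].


[A-]/[HA] = 10^(pH - pKa)
= 10^(2.1 - 3.3)
= 0.0631

0.0631


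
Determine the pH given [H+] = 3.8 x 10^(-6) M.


pH = -log10([H+])
pH = -log10(3.8 x 10^(-6))
pH = 5.4202

5.4202


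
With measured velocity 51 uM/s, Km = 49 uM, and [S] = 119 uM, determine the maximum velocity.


Vmax = v * (Km + [S]) / [S]
Vmax = 51 * (49 + 119) / 119
Vmax = 72.0 uM/s

72.0 uM/s


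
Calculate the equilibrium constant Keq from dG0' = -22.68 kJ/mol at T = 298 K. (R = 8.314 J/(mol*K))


Keq = exp(-dG0 * 1000 / (R * T))
Keq = exp(-(-22.68) * 1000 / (8.314 * 298))
Keq = 9453.3407

9453.3407


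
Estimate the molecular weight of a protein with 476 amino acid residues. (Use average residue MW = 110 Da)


MW = n_residues * 110 Da
MW = 476 * 110
MW = 52360 Da

52360 Da


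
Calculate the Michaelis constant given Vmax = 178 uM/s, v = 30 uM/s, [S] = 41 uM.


Km = [S] * (Vmax - v) / v
Km = 41 * (178 - 30) / 30
Km = 202.2667 uM

202.2667 uM


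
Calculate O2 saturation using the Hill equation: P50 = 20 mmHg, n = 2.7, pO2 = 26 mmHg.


Y = pO2^n / (P50^n + pO2^n)
Y = 26^2.7 / (20^2.7 + 26^2.7)
Y = 67.0%

67.0%


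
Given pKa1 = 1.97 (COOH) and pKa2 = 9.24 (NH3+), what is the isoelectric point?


pI = (pKa1 + pKa2) / 2
pI = (1.97 + 9.24) / 2
pI = 5.605

5.605


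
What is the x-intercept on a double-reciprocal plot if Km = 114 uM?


x-intercept = -1/Km
= -1/114
= -0.0088 1/uM

-0.0088 1/uM


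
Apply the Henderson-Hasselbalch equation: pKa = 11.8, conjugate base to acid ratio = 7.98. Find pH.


pH = pKa + log10([A-]/[HA])
pH = 11.8 + log10(7.98)
pH = 12.702

12.702


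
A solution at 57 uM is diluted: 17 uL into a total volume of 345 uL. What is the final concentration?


C2 = C1 * V1 / V2
C2 = 57 * 17 / 345
C2 = 2.8087 uM

2.8087 uM


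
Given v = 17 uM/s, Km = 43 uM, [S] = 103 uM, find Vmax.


Vmax = v * (Km + [S]) / [S]
Vmax = 17 * (43 + 103) / 103
Vmax = 24.0971 uM/s

24.0971 uM/s


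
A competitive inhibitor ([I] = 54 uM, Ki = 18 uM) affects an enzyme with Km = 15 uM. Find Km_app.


Km_app = Km * (1 + [I]/Ki)
Km_app = 15 * (1 + 54/18)
Km_app = 60.0 uM

60.0 uM


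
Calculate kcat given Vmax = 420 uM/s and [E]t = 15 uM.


kcat = Vmax / [E]t
kcat = 420 / 15
kcat = 28.0 s^-1

28.0 s^-1


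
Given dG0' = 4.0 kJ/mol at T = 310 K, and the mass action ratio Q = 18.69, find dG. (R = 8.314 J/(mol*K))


dG = dG0' + RT * ln(Q) / 1000
dG = 4.0 + 8.314 * 310 * ln(18.69) / 1000
dG = 11.5464 kJ/mol

11.5464 kJ/mol


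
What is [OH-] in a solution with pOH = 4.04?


[OH-] = 10^(-pOH)
[OH-] = 10^(-4.04)
[OH-] = 9.120e-05 M

9.120e-05 M


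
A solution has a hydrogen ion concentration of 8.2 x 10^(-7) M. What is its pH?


pH = -log10([H+])
pH = -log10(8.2 x 10^(-7))
pH = 6.0862

6.0862


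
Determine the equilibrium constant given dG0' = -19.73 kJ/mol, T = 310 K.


Keq = exp(-dG0 * 1000 / (R * T))
Keq = exp(-(-19.73) * 1000 / (8.314 * 310))
Keq = 2111.5538

2111.5538


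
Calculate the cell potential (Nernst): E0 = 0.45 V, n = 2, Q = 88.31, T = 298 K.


E = E0 - (RT/nF) * ln(Q)
E = 0.45 - (8.314 * 298 / (2 * 96485)) * ln(88.31)
E = 0.3925 V

0.3925 V


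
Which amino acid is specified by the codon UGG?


Standard genetic code lookup.
Codon UGG -> Trp

Trp


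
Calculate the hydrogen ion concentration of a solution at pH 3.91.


[H+] = 10^(-pH)
[H+] = 10^(-3.91)
[H+] = 1.230e-04 M

1.230e-04 M


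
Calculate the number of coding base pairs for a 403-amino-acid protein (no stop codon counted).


Each amino acid = 1 codon = 3 bp
bp = 403 * 3 = 1209 bp

1209 bp


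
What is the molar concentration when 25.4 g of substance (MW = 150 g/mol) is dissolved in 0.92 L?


C = (mass / MW) / volume
C = (25.4 / 150) / 0.92
C = 0.1841 M

0.1841 M


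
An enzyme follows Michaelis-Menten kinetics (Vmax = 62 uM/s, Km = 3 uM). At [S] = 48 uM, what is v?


v = Vmax * [S] / (Km + [S])
v = 62 * 48 / (3 + 48)
v = 58.3529 uM/s

58.3529 uM/s


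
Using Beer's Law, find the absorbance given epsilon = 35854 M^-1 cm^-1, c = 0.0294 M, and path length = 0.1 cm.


A = epsilon * c * l
A = 35854 * 0.0294 * 0.1
A = 105.4108

105.4108


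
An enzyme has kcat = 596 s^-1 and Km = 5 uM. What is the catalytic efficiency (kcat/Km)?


Catalytic efficiency = kcat / Km
= 596 / 5
= 119.2 uM^-1*s^-1

119.2 uM^-1*s^-1


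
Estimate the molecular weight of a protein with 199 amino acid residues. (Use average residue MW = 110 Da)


MW = n_residues * 110 Da
MW = 199 * 110
MW = 21890 Da

21890 Da


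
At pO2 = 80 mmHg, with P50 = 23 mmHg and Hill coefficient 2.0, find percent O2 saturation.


Y = pO2^n / (P50^n + pO2^n)
Y = 80^2.0 / (23^2.0 + 80^2.0)
Y = 92.37%

92.37%


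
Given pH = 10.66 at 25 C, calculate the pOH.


pOH = 14 - pH
pOH = 14 - 10.66
pOH = 3.34

3.34


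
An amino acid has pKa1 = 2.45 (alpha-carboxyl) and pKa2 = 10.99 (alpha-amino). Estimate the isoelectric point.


pI = (pKa1 + pKa2) / 2
pI = (2.45 + 10.99) / 2
pI = 6.72

6.72


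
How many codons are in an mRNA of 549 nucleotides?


codons = nucleotides / 3
codons = 549 / 3 = 183

183


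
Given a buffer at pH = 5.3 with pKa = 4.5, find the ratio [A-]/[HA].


[A-]/[HA] = 10^(pH - pKa)
= 10^(5.3 - 4.5)
= 6.3096

6.3096


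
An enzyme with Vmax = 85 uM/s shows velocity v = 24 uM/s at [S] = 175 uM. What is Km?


Km = [S] * (Vmax - v) / v
Km = 175 * (85 - 24) / 24
Km = 444.7917 uM

444.7917 uM


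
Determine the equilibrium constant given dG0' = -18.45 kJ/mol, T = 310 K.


Keq = exp(-dG0 * 1000 / (R * T))
Keq = exp(-(-18.45) * 1000 / (8.314 * 310))
Keq = 1285.0377

1285.0377


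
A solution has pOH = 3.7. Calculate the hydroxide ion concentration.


[OH-] = 10^(-pOH)
[OH-] = 10^(-3.7)
[OH-] = 1.995e-04 M

1.995e-04 M


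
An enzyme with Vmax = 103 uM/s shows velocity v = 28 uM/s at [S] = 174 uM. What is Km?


Km = [S] * (Vmax - v) / v
Km = 174 * (103 - 28) / 28
Km = 466.0714 uM

466.0714 uM


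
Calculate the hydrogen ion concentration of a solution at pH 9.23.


[H+] = 10^(-pH)
[H+] = 10^(-9.23)
[H+] = 5.888e-10 M

5.888e-10 M


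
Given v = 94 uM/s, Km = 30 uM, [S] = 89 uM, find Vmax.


Vmax = v * (Km + [S]) / [S]
Vmax = 94 * (30 + 89) / 89
Vmax = 125.6854 uM/s

125.6854 uM/s


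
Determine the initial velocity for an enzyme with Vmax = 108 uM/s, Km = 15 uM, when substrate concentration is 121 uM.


v = Vmax * [S] / (Km + [S])
v = 108 * 121 / (15 + 121)
v = 96.0882 uM/s

96.0882 uM/s


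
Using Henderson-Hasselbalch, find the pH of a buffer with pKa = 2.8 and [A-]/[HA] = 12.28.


pH = pKa + log10([A-]/[HA])
pH = 2.8 + log10(12.28)
pH = 3.8892

3.8892


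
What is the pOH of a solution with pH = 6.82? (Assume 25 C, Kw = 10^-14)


pOH = 14 - pH
pOH = 14 - 6.82
pOH = 7.18

7.18


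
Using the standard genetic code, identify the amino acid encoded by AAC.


Standard genetic code lookup.
Codon AAC -> Asn

Asn


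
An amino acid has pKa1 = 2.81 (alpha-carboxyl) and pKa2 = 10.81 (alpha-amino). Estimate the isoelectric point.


pI = (pKa1 + pKa2) / 2
pI = (2.81 + 10.81) / 2
pI = 6.81

6.81


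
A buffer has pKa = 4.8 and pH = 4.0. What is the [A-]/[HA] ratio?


[A-]/[HA] = 10^(pH - pKa)
= 10^(4.0 - 4.8)
= 0.1585

0.1585


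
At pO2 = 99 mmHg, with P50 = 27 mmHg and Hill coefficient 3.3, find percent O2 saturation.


Y = pO2^n / (P50^n + pO2^n)
Y = 99^3.3 / (27^3.3 + 99^3.3)
Y = 98.64%

98.64%


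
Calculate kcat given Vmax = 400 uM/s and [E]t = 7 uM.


kcat = Vmax / [E]t
kcat = 400 / 7
kcat = 57.1429 s^-1

57.1429 s^-1


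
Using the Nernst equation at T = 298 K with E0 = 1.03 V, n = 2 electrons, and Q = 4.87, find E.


E = E0 - (RT/nF) * ln(Q)
E = 1.03 - (8.314 * 298 / (2 * 96485)) * ln(4.87)
E = 1.0097 V

1.0097 V


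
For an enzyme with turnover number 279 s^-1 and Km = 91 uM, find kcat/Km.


Catalytic efficiency = kcat / Km
= 279 / 91
= 3.0659 uM^-1*s^-1

3.0659 uM^-1*s^-1


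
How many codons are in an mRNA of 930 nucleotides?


codons = nucleotides / 3
codons = 930 / 3 = 310

310


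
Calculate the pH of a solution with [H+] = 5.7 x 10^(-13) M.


pH = -log10([H+])
pH = -log10(5.7 x 10^(-13))
pH = 12.2441

12.2441


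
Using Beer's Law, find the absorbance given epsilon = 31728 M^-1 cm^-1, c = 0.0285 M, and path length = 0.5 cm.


A = epsilon * c * l
A = 31728 * 0.0285 * 0.5
A = 452.124

452.124


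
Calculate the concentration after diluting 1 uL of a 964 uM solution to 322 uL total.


C2 = C1 * V1 / V2
C2 = 964 * 1 / 322
C2 = 2.9938 uM

2.9938 uM


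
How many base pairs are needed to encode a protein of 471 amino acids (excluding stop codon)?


Each amino acid = 1 codon = 3 bp
bp = 471 * 3 = 1413 bp

1413 bp


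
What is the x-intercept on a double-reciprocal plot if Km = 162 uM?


x-intercept = -1/Km
= -1/162
= -0.0062 1/uM

-0.0062 1/uM


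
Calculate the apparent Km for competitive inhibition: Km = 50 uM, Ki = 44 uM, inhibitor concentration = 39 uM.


Km_app = Km * (1 + [I]/Ki)
Km_app = 50 * (1 + 39/44)
Km_app = 94.3182 uM

94.3182 uM


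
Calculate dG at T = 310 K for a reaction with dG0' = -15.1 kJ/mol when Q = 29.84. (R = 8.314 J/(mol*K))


dG = dG0' + RT * ln(Q) / 1000
dG = -15.1 + 8.314 * 310 * ln(29.84) / 1000
dG = -6.3477 kJ/mol

-6.3477 kJ/mol


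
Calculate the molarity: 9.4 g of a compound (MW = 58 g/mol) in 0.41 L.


C = (mass / MW) / volume
C = (9.4 / 58) / 0.41
C = 0.3953 M

0.3953 M


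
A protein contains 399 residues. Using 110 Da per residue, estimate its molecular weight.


MW = n_residues * 110 Da
MW = 399 * 110
MW = 43890 Da

43890 Da


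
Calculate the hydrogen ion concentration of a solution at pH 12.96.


[H+] = 10^(-pH)
[H+] = 10^(-12.96)
[H+] = 1.096e-13 M

1.096e-13 M


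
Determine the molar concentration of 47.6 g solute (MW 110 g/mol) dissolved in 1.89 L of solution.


C = (mass / MW) / volume
C = (47.6 / 110) / 1.89
C = 0.229 M

0.229 M


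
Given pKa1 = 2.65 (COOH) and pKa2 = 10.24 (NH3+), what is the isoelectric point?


pI = (pKa1 + pKa2) / 2
pI = (2.65 + 10.24) / 2
pI = 6.445

6.445


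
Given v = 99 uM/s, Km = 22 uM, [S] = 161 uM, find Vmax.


Vmax = v * (Km + [S]) / [S]
Vmax = 99 * (22 + 161) / 161
Vmax = 112.528 uM/s

112.528 uM/s


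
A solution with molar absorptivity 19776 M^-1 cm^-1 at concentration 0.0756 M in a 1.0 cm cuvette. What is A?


A = epsilon * c * l
A = 19776 * 0.0756 * 1.0
A = 1495.0656

1495.0656


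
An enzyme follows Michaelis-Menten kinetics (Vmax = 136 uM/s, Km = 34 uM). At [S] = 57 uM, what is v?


v = Vmax * [S] / (Km + [S])
v = 136 * 57 / (34 + 57)
v = 85.1868 uM/s

85.1868 uM/s


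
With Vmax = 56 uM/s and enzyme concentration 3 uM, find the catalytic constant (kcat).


kcat = Vmax / [E]t
kcat = 56 / 3
kcat = 18.6667 s^-1

18.6667 s^-1


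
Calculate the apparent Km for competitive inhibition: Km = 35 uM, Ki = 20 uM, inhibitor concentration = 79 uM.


Km_app = Km * (1 + [I]/Ki)
Km_app = 35 * (1 + 79/20)
Km_app = 173.25 uM

173.25 uM


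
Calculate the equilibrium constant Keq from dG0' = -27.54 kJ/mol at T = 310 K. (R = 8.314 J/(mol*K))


Keq = exp(-dG0 * 1000 / (R * T))
Keq = exp(-(-27.54) * 1000 / (8.314 * 310))
Keq = 43714.5104

43714.5104


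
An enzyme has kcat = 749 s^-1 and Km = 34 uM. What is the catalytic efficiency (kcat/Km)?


Catalytic efficiency = kcat / Km
= 749 / 34
= 22.0294 uM^-1*s^-1

22.0294 uM^-1*s^-1


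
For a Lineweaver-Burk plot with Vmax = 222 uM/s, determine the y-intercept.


y-intercept = 1/Vmax
= 1/222
= 0.0045 s/uM

0.0045 s/uM


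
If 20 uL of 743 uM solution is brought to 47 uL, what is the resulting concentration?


C2 = C1 * V1 / V2
C2 = 743 * 20 / 47
C2 = 316.1702 uM

316.1702 uM


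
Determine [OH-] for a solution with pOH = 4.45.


[OH-] = 10^(-pOH)
[OH-] = 10^(-4.45)
[OH-] = 3.548e-05 M

3.548e-05 M


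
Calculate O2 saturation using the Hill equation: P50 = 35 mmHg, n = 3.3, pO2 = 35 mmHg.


Y = pO2^n / (P50^n + pO2^n)
Y = 35^3.3 / (35^3.3 + 35^3.3)
Y = 50.0%

50.0%


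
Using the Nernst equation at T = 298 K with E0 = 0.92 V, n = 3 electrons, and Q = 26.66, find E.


E = E0 - (RT/nF) * ln(Q)
E = 0.92 - (8.314 * 298 / (3 * 96485)) * ln(26.66)
E = 0.8919 V

0.8919 V


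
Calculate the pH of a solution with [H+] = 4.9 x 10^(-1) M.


pH = -log10([H+])
pH = -log10(4.9 x 10^(-1))
pH = 0.3098

0.3098


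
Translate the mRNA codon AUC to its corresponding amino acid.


Standard genetic code lookup.
Codon AUC -> Ile

Ile


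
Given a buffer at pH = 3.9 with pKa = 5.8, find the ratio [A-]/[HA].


[A-]/[HA] = 10^(pH - pKa)
= 10^(3.9 - 5.8)
= 0.0126

0.0126


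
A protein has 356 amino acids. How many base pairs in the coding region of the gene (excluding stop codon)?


Each amino acid = 1 codon = 3 bp
bp = 356 * 3 = 1068 bp

1068 bp


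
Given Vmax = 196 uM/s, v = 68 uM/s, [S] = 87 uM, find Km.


Km = [S] * (Vmax - v) / v
Km = 87 * (196 - 68) / 68
Km = 163.7647 uM

163.7647 uM


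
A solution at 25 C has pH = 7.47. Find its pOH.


pOH = 14 - pH
pOH = 14 - 7.47
pOH = 6.53

6.53


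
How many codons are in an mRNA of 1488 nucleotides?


codons = nucleotides / 3
codons = 1488 / 3 = 496

496


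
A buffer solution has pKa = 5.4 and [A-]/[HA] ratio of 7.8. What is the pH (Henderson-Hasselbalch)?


pH = pKa + log10([A-]/[HA])
pH = 5.4 + log10(7.8)
pH = 6.2921

6.2921


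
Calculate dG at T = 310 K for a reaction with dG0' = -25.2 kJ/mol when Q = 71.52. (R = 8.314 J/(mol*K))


dG = dG0' + RT * ln(Q) / 1000
dG = -25.2 + 8.314 * 310 * ln(71.52) / 1000
dG = -14.1948 kJ/mol

-14.1948 kJ/mol


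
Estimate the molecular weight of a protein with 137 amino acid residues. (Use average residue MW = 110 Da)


MW = n_residues * 110 Da
MW = 137 * 110
MW = 15070 Da

15070 Da


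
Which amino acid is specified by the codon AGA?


Standard genetic code lookup.
Codon AGA -> Arg

Arg


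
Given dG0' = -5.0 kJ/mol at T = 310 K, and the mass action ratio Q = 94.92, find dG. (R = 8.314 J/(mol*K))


dG = dG0' + RT * ln(Q) / 1000
dG = -5.0 + 8.314 * 310 * ln(94.92) / 1000
dG = 6.7347 kJ/mol

6.7347 kJ/mol


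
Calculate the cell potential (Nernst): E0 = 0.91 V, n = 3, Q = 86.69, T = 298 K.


E = E0 - (RT/nF) * ln(Q)
E = 0.91 - (8.314 * 298 / (3 * 96485)) * ln(86.69)
E = 0.8718 V

0.8718 V


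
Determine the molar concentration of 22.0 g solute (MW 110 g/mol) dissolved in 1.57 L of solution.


C = (mass / MW) / volume
C = (22.0 / 110) / 1.57
C = 0.1274 M

0.1274 M


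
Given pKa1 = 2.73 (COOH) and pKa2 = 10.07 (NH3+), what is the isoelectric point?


pI = (pKa1 + pKa2) / 2
pI = (2.73 + 10.07) / 2
pI = 6.4

6.4


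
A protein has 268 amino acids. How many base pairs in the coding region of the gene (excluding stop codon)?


Each amino acid = 1 codon = 3 bp
bp = 268 * 3 = 804 bp

804 bp


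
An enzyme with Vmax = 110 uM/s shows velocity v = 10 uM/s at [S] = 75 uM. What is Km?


Km = [S] * (Vmax - v) / v
Km = 75 * (110 - 10) / 10
Km = 750.0 uM

750.0 uM


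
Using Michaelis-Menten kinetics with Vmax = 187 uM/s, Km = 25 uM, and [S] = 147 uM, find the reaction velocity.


v = Vmax * [S] / (Km + [S])
v = 187 * 147 / (25 + 147)
v = 159.8198 uM/s

159.8198 uM/s


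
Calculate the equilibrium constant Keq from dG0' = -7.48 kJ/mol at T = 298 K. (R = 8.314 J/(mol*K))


Keq = exp(-dG0 * 1000 / (R * T))
Keq = exp(-(-7.48) * 1000 / (8.314 * 298))
Keq = 20.4725

20.4725


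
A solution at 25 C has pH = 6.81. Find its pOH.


pOH = 14 - pH
pOH = 14 - 6.81
pOH = 7.19

7.19


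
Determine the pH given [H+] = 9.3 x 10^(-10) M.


pH = -log10([H+])
pH = -log10(9.3 x 10^(-10))
pH = 9.0315

9.0315


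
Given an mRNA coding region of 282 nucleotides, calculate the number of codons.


codons = nucleotides / 3
codons = 282 / 3 = 94

94


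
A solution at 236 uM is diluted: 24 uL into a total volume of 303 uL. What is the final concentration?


C2 = C1 * V1 / V2
C2 = 236 * 24 / 303
C2 = 18.6931 uM

18.6931 uM


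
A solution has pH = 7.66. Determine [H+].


[H+] = 10^(-pH)
[H+] = 10^(-7.66)
[H+] = 2.188e-08 M

2.188e-08 M


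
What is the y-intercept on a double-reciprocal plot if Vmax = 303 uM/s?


y-intercept = 1/Vmax
= 1/303
= 0.0033 s/uM

0.0033 s/uM


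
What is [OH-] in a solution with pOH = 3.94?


[OH-] = 10^(-pOH)
[OH-] = 10^(-3.94)
[OH-] = 1.148e-04 M

1.148e-04 M


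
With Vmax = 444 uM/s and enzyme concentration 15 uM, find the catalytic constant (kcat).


kcat = Vmax / [E]t
kcat = 444 / 15
kcat = 29.6 s^-1

29.6 s^-1


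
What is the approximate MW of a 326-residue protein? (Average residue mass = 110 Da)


MW = n_residues * 110 Da
MW = 326 * 110
MW = 35860 Da

35860 Da


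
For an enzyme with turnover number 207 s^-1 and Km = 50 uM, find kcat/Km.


Catalytic efficiency = kcat / Km
= 207 / 50
= 4.14 uM^-1*s^-1

4.14 uM^-1*s^-1
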